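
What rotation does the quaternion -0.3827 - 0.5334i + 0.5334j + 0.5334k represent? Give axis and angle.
axis = (-√3/3, √3/3, √3/3), θ = 5π/4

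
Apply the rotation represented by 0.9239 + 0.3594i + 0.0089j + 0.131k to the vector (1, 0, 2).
(1.187, -1.075, 1.561)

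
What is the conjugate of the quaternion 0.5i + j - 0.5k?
-0.5i - j + 0.5k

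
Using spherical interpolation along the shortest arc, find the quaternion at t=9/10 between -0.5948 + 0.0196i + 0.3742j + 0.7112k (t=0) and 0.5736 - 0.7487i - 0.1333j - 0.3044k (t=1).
-0.5986 + 0.6945i + 0.1662j + 0.363k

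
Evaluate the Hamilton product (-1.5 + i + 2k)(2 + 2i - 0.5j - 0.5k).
-4 + 5.25j + 4.25k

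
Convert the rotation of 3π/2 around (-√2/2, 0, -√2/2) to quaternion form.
-0.7071 - 0.5i - 0.5k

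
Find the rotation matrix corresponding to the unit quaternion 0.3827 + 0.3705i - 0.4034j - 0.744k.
[[-0.4325, 0.2705, -0.8601], [-0.8684, -0.3816, 0.3167], [-0.2425, 0.8838, 0.4]]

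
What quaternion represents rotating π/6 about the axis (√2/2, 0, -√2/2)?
0.9659 + 0.183i - 0.183k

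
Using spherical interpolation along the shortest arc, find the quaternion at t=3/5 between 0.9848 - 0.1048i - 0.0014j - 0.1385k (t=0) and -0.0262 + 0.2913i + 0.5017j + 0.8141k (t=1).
0.5507 - 0.2766i - 0.3799j - 0.6899k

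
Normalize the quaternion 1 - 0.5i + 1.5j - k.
0.4714 - 0.2357i + 0.7071j - 0.4714k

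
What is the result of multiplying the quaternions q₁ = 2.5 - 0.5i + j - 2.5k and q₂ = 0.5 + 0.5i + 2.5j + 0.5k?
0.25 + 7.75i + 5.75j - 1.75k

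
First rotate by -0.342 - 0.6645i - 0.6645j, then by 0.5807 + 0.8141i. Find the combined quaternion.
0.3424 - 0.6643i - 0.3859j - 0.541k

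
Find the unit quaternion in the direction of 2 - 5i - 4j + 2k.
0.2857 - 0.7143i - 0.5714j + 0.2857k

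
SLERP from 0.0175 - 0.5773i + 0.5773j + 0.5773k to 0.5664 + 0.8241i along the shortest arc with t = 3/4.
-0.4604 - 0.8525i + 0.175j + 0.175k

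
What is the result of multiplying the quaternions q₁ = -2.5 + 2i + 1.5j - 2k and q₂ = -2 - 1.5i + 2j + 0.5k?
6 + 4.5i - 6j + 9k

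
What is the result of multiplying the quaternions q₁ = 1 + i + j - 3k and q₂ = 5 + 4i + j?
12i - 6j - 18k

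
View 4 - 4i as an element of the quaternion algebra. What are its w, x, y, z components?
4 - 4i + 0j + 0k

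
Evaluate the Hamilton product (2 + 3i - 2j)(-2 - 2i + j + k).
4 - 12i + 3j + k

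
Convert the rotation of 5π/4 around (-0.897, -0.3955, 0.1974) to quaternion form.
-0.3827 - 0.8287i - 0.3654j + 0.1824k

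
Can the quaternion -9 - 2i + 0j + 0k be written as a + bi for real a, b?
Yes. The quaternion -9 - 2i has j- and k-coefficients y = z = 0, so it lies in the complex subalgebra spanned by 1 and i.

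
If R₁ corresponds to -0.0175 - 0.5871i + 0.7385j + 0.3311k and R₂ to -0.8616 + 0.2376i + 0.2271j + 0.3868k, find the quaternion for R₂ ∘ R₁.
-0.1412 + 0.2912i - 0.946j + 0.0168k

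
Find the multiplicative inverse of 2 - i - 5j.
0.0667 + 0.0333i + 0.1667j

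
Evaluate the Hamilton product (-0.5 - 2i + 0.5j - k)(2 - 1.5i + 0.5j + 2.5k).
-1.75 - 1.5i + 7.25j - 3.5k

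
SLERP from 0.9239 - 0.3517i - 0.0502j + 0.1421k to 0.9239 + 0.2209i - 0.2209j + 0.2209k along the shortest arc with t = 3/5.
0.9671 - 0.0103i - 0.1592j + 0.198k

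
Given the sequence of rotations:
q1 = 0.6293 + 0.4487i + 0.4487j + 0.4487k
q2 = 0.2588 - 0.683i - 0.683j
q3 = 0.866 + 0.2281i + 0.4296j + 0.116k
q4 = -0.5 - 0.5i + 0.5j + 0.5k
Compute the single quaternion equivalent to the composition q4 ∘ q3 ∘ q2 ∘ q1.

q2 · q1 = 0.7758 - 0.6202i - 0.0072j + 0.1161k
q3 · q2 · q1 = 0.8029 - 0.3094i + 0.2286j + 0.4553k
q4 · q3 · q2 · q1 = -0.8981 - 0.1334i + 0.3601j + 0.2142k
-0.8981 - 0.1334i + 0.3601j + 0.2142k


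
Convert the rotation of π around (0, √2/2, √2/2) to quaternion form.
0.7071j + 0.7071k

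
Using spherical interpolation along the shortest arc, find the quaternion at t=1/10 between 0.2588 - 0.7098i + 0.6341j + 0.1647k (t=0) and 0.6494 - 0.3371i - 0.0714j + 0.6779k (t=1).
0.3216 - 0.7058i + 0.585j + 0.237k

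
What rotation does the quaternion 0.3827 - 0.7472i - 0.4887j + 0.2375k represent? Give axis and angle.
axis = (-0.8088, -0.529, 0.2571), θ = 3π/4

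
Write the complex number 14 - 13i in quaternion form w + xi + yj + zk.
14 - 13i + 0j + 0k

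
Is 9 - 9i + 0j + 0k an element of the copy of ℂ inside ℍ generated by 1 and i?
Yes. The quaternion 9 - 9i has j- and k-coefficients y = z = 0, so it lies in the complex subalgebra spanned by 1 and i.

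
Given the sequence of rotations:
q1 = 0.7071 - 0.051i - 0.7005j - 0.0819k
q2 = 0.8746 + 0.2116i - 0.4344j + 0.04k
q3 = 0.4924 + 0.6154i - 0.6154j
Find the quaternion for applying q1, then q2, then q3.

q2 · q1 = 0.3282 + 0.1686i - 0.9045j - 0.2137k
q3 · q2 · q1 = -0.4988 + 0.4165i - 0.5158j - 0.5581k
-0.4988 + 0.4165i - 0.5158j - 0.5581k


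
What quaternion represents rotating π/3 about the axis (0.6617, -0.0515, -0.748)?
0.866 + 0.3308i - 0.0257j - 0.374k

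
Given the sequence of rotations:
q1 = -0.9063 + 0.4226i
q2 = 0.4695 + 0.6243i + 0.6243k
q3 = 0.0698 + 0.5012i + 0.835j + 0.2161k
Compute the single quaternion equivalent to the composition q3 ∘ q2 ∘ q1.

q2 · q1 = -0.6893 - 0.3674i + 0.2638j - 0.5658k
q3 · q2 · q1 = 0.038 - 0.9006i - 0.353j + 0.2505k
0.038 - 0.9006i - 0.353j + 0.2505k


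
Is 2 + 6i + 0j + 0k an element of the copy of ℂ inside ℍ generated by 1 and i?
Yes. The quaternion 2 + 6i has j- and k-coefficients y = z = 0, so it lies in the complex subalgebra spanned by 1 and i.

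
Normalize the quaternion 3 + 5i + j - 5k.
0.3873 + 0.6455i + 0.1291j - 0.6455k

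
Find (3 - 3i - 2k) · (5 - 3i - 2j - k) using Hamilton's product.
4 - 28i - 3j - 7k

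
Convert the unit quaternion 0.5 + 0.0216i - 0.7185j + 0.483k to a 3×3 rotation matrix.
[[-0.4991, -0.514, -0.6976], [0.452, 0.5325, -0.7157], [0.7394, -0.6725, -0.0334]]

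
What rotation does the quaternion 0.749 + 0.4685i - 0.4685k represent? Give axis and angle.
axis = (√2/2, 0, -√2/2), θ = 83°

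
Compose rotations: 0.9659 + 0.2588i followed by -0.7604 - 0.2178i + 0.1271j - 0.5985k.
-0.6781 - 0.4072i - 0.0321j - 0.611k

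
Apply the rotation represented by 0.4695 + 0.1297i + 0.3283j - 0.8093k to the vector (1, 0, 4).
(-0.132, -3.287, 2.485)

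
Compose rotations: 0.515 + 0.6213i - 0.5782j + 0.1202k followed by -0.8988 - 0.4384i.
-0.1905 - 0.7842i + 0.5724j + 0.1454k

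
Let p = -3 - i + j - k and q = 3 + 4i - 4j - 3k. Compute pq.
-4 - 22i + 8j + 6k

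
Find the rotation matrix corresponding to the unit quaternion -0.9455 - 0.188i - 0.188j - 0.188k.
[[0.8586, -0.2848, 0.4262], [0.4262, 0.8586, -0.2848], [-0.2848, 0.4262, 0.8586]]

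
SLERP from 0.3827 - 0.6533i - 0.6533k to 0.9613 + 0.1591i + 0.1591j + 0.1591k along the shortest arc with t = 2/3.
0.9621 - 0.1696i + 0.1302j - 0.1696k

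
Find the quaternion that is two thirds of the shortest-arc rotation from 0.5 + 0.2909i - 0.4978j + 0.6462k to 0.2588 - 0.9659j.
0.3765 + 0.1102i - 0.8867j + 0.2448k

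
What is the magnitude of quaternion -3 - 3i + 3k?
√27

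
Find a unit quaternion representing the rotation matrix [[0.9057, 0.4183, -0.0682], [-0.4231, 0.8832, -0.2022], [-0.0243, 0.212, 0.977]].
0.9703 + 0.1067i - 0.0113j - 0.2168k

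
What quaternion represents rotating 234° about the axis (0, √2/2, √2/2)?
-0.454 + 0.63j + 0.63k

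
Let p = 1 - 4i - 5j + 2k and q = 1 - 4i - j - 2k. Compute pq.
-16 + 4i - 22j - 16k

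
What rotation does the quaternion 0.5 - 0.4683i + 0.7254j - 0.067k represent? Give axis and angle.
axis = (-0.5407, 0.8376, -0.0774), θ = 2π/3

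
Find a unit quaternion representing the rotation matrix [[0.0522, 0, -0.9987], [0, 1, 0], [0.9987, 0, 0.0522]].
0.7253 - 0.6884j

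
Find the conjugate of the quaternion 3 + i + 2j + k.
3 - i - 2j - k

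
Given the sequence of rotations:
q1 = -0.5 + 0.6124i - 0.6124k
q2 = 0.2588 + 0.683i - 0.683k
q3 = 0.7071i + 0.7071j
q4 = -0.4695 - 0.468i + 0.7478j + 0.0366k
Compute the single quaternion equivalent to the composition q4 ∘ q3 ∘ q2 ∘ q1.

q2 · q1 = -0.9659 - 0.183i + 0.183k
q3 · q2 · q1 = 0.1294 - 0.5536i - 0.8124j + 0.1294k
q4 · q3 · q2 · q1 = 0.2829 + 0.3259i + 0.5185j + 0.7382k
0.2829 + 0.3259i + 0.5185j + 0.7382k


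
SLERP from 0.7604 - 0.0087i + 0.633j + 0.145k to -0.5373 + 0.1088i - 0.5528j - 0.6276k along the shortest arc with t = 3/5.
0.6509 - 0.0711i + 0.6073j + 0.4499k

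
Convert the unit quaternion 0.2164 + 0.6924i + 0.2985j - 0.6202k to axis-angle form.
axis = (0.7092, 0.3057, -0.6353), θ = 155°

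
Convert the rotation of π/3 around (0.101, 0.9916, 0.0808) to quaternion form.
0.866 + 0.0505i + 0.4958j + 0.0404k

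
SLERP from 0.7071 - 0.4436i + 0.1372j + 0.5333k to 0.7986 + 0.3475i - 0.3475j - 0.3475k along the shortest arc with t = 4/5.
0.9257 + 0.193i - 0.2786j - 0.1679k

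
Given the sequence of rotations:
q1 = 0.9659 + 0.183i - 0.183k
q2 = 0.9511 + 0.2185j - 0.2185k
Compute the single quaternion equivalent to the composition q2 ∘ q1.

q2 · q1 = 0.8787 + 0.1341i + 0.1711j - 0.4251k
0.8787 + 0.1341i + 0.1711j - 0.4251k


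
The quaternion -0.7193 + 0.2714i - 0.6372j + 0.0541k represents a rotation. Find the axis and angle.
axis = (0.3907, -0.9172, 0.0779), θ = 272°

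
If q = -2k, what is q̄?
2k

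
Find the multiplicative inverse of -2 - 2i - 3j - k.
-0.1111 + 0.1111i + 0.1667j + 0.0556k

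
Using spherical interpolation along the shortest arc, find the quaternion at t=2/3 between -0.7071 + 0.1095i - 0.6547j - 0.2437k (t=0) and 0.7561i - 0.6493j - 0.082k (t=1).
-0.2763 + 0.6001i - 0.7344j - 0.1557k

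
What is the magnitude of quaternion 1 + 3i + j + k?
√12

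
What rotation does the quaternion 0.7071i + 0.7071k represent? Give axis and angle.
axis = (√2/2, 0, √2/2), θ = π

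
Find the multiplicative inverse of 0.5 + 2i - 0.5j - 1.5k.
0.0741 - 0.2963i + 0.0741j + 0.2222k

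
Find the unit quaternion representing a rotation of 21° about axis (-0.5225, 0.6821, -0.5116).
0.9833 - 0.0952i + 0.1243j - 0.0932k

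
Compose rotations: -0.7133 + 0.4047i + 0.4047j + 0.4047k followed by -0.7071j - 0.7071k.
0.5723 + 0.2182j + 0.7905k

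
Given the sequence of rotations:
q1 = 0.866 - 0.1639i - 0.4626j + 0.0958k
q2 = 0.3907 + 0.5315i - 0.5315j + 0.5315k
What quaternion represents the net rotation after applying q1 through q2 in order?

q2 · q1 = 0.1287 + 0.5912i - 0.779j + 0.1647k
0.1287 + 0.5912i - 0.779j + 0.1647k


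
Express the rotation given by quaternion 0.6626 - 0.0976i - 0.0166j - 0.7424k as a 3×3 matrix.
[[-0.1029, 0.9871, 0.1229], [-0.9806, -0.1214, 0.154], [0.1669, -0.1047, 0.9804]]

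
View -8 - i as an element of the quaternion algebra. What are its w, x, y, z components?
-8 - i + 0j + 0k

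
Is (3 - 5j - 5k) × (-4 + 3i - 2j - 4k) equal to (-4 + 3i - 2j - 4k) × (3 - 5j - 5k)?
No: pq = -42 + 19i - j + 23k ≠ -42 - i + 29j - 7k = qp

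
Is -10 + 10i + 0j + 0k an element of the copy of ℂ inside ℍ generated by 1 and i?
Yes. The quaternion -10 + 10i has j- and k-coefficients y = z = 0, so it lies in the complex subalgebra spanned by 1 and i.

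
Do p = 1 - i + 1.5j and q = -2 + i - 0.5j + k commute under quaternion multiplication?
No: pq = -0.25 + 4.5i - 2.5j ≠ -0.25 + 1.5i - 4.5j + 2k = qp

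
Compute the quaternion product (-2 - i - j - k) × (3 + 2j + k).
-3 - 2i - 6j - 7k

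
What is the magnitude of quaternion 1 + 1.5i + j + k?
2.291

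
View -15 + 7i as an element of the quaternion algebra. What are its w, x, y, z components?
-15 + 7i + 0j + 0k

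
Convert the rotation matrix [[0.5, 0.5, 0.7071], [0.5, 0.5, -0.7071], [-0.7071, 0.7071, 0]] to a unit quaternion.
0.7071 + 0.5i + 0.5j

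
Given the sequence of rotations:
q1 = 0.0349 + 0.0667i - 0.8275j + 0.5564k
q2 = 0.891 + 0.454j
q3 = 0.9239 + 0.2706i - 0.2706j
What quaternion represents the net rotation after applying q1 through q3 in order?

q2 · q1 = 0.4068 + 0.312i - 0.7215j + 0.4655k
q3 · q2 · q1 = 0.0962 + 0.2724i - 0.9026j + 0.3193k
0.0962 + 0.2724i - 0.9026j + 0.3193k


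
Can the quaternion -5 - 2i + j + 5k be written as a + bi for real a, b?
No. The quaternion -5 - 2i + j + 5k has j-coefficient y = 1 and k-coefficient z = 5, not both zero, so it does not lie in the complex subalgebra spanned by 1 and i.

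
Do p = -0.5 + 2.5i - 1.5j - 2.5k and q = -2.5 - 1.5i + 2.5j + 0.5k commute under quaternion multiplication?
No: pq = 10 + 5j + 10k ≠ 10 - 11i + 2k = qp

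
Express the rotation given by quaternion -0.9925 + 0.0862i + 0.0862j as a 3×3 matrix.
[[0.9851, 0.0149, -0.1711], [0.0149, 0.9851, 0.1711], [0.1711, -0.1711, 0.9703]]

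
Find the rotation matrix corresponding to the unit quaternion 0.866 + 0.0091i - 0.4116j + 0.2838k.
[[0.5001, -0.499, -0.7077], [0.4841, 0.8387, -0.2494], [0.7181, -0.2179, 0.661]]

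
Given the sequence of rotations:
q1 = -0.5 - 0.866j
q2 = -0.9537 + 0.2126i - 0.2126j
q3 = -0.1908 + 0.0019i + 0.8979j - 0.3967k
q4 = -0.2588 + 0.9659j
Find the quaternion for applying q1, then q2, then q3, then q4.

q2 · q1 = 0.2927 - 0.1063i + 0.9322j - 0.1841k
q3 · q2 · q1 = -0.9657 + 0.2253i + 0.1275j + 0.0162k
q4 · q3 · q2 · q1 = 0.1268 - 0.0427i - 0.9658j - 0.2218k
0.1268 - 0.0427i - 0.9658j - 0.2218k


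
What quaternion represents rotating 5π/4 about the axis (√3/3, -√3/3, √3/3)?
-0.3827 + 0.5334i - 0.5334j + 0.5334k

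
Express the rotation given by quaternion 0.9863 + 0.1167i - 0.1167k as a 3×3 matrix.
[[0.9728, 0.2302, -0.0272], [-0.2302, 0.9455, -0.2302], [-0.0272, 0.2302, 0.9728]]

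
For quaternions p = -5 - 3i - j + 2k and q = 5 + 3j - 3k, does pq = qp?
No: pq = -16 - 18i - 29j + 16k ≠ -16 - 12i - 11j + 34k = qp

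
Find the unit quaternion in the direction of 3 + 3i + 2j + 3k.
0.5388 + 0.5388i + 0.3592j + 0.5388k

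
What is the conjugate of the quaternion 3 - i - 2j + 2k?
3 + i + 2j - 2k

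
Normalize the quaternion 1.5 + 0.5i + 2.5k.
0.5071 + 0.169i + 0.8452k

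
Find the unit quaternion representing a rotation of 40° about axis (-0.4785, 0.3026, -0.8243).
0.9397 - 0.1637i + 0.1035j - 0.2819k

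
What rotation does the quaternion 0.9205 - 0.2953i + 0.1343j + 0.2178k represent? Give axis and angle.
axis = (-0.7558, 0.3437, 0.5574), θ = 46°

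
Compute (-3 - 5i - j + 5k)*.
-3 + 5i + j - 5k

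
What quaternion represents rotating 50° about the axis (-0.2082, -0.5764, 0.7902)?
0.9063 - 0.088i - 0.2436j + 0.334k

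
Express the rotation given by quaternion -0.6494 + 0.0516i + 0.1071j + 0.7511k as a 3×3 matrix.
[[-0.1512, 0.9866, -0.0616], [-0.9645, -0.1336, 0.2279], [0.2166, 0.0939, 0.9717]]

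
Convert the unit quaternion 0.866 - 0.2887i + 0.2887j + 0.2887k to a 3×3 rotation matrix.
[[0.6666, -0.6667, 0.3333], [0.3333, 0.6666, 0.6667], [-0.6667, -0.3333, 0.6666]]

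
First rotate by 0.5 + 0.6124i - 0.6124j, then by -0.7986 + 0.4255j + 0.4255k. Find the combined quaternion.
-0.1387 - 0.2285i + 0.9624j - 0.0478k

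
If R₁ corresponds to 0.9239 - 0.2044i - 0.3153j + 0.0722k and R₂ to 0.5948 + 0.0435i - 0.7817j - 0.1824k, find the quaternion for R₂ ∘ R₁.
0.3251 - 0.1953i - 0.8756j - 0.2991k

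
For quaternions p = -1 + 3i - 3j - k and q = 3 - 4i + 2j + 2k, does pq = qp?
No: pq = 17 + 9i - 13j - 11k ≠ 17 + 17i - 9j + k = qp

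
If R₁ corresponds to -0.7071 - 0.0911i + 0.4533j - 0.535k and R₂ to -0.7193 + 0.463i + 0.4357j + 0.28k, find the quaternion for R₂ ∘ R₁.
0.5031 - 0.6219i - 0.4119j + 0.4364k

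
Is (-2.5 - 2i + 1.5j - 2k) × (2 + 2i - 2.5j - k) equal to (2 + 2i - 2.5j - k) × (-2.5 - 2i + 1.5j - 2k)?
No: pq = 0.75 - 15.5i + 3.25j + 0.5k ≠ 0.75 - 2.5i + 15.25j - 3.5k = qp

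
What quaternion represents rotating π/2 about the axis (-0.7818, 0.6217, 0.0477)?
0.7071 - 0.5528i + 0.4396j + 0.0337k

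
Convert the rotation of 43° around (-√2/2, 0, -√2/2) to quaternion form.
0.9304 - 0.2592i - 0.2592k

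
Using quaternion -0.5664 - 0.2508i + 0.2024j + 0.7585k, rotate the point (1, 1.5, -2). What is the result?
(2.123, -1.421, -0.849)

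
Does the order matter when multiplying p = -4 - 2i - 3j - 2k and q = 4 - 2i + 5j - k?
Yes: pq = -7 + 13i - 30j - 20k ≠ -7 - 13i - 34j + 12k = qp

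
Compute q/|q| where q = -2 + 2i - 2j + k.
-0.5547 + 0.5547i - 0.5547j + 0.2774k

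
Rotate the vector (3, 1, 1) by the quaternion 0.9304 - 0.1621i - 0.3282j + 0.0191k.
(1.805, 1.662, 2.231)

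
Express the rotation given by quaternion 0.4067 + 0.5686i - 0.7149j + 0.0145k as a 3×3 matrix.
[[-0.0226, -0.8248, -0.565], [-0.8012, 0.353, -0.4832], [0.598, 0.4418, -0.6688]]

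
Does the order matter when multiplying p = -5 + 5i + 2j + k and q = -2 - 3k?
Yes: pq = 13 - 16i + 11j + 13k ≠ 13 - 4i - 19j + 13k = qp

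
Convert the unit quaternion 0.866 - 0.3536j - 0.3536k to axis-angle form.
axis = (0, -√2/2, -√2/2), θ = π/3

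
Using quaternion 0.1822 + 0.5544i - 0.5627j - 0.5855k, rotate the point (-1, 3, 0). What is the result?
(-0.913, -0.064, 3.027)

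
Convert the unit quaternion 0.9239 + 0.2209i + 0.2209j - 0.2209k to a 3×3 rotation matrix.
[[0.8048, 0.5058, 0.3106], [-0.3106, 0.8048, -0.5058], [-0.5058, 0.3106, 0.8048]]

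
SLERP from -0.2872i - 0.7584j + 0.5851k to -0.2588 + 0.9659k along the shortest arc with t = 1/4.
-0.0753 - 0.2315i - 0.6114j + 0.7529k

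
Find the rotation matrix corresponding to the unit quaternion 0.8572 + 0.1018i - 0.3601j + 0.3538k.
[[0.4903, -0.6799, -0.5453], [0.5332, 0.7289, -0.4293], [0.6894, -0.0803, 0.7199]]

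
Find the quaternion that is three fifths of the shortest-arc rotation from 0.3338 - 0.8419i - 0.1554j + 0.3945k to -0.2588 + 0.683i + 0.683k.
0.3448 - 0.8909i - 0.0761j - 0.2856k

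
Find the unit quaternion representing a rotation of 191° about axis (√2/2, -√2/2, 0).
-0.0958 + 0.7039i - 0.7039j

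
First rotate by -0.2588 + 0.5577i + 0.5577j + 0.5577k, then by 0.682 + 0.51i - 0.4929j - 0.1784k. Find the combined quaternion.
-0.0865 + 0.073i + 0.124j + 0.9858k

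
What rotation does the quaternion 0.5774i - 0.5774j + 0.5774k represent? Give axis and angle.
axis = (√3/3, -√3/3, √3/3), θ = π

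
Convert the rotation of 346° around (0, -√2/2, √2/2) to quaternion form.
-0.9925 - 0.0862j + 0.0862k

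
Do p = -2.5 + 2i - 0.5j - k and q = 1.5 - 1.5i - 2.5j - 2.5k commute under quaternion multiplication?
No: pq = -4.5 + 5.5i + 12j - k ≠ -4.5 + 8i - j + 10.5k = qp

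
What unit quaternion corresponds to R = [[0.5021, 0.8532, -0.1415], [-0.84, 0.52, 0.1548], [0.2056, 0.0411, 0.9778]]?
0.866 - 0.0328i - 0.1002j - 0.4888k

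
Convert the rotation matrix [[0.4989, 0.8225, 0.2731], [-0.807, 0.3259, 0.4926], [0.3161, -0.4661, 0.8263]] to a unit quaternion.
0.8141 - 0.2944i - 0.0132j - 0.5004k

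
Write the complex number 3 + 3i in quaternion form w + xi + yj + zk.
3 + 3i + 0j + 0k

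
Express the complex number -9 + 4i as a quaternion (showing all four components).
-9 + 4i + 0j + 0k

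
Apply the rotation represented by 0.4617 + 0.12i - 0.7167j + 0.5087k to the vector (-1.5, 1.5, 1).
(-0.685, -0.606, -2.159)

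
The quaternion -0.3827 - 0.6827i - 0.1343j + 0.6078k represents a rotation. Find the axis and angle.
axis = (-0.739, -0.1454, 0.6579), θ = 5π/4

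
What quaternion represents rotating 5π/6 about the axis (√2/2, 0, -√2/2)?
0.2588 + 0.683i - 0.683k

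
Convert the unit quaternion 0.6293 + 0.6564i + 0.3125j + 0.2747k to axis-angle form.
axis = (0.8446, 0.4021, 0.3535), θ = 102°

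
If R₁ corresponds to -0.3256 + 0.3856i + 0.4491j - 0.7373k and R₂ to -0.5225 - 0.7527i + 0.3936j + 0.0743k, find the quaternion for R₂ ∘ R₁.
0.3384 - 0.28i - 0.8891j - 0.1288k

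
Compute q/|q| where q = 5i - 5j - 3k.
0.6509i - 0.6509j - 0.3906k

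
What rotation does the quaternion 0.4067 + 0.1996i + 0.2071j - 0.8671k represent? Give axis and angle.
axis = (0.2185, 0.2267, -0.9491), θ = 132°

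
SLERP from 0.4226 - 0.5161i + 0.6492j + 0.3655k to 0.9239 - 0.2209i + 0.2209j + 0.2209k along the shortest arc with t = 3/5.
0.7734 - 0.365i + 0.4228j + 0.2997k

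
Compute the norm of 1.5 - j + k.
2.062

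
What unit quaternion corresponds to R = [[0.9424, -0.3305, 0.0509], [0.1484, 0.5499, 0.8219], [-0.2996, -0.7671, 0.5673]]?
0.8746 - 0.4542i + 0.1002j + 0.1369k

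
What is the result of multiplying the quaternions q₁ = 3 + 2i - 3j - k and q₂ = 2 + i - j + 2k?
3 - 14j + 5k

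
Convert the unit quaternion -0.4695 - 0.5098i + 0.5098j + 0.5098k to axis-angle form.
axis = (-√3/3, √3/3, √3/3), θ = 236°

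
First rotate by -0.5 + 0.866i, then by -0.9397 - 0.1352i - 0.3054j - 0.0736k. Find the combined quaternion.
0.5869 - 0.7462i + 0.089j + 0.3013k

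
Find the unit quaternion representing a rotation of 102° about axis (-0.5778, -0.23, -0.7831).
0.6293 - 0.449i - 0.1787j - 0.6086k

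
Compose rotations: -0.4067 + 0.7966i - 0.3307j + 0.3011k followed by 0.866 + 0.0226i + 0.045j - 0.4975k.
-0.2055 + 0.5297i - 0.7078j + 0.4198k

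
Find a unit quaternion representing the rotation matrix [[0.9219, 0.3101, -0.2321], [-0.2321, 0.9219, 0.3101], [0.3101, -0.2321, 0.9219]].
0.9703 - 0.1397i - 0.1397j - 0.1397k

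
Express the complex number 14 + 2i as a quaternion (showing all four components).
14 + 2i + 0j + 0k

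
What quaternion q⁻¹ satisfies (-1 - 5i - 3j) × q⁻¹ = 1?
-0.0286 + 0.1429i + 0.0857j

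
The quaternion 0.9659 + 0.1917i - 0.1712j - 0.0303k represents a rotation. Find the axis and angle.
axis = (0.7407, -0.6615, -0.1171), θ = π/6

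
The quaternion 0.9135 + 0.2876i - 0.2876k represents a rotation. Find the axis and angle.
axis = (√2/2, 0, -√2/2), θ = 48°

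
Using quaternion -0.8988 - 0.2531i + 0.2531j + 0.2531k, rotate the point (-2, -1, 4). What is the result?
(-4.147, -0.885, 1.738)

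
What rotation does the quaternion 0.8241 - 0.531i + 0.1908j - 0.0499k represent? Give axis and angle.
axis = (-0.9374, 0.3368, -0.0881), θ = 69°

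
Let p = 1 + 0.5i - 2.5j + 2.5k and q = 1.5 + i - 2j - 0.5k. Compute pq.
-2.75 + 8i - 3j + 4.75k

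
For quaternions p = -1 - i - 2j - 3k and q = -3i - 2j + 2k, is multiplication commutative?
No: pq = -1 - 7i + 13j - 6k ≠ -1 + 13i - 9j + 2k = qp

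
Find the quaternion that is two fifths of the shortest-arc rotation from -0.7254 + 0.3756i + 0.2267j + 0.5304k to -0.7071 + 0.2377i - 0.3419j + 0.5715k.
-0.7498 + 0.3342i - 0.0025j + 0.5711k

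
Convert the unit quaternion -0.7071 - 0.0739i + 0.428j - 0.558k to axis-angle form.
axis = (-0.1045, 0.6053, -0.7891), θ = 3π/2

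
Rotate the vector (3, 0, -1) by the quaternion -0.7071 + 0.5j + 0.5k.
(0.707, -2.621, 1.621)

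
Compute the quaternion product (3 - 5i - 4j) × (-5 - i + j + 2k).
-16 + 14i + 33j - 3k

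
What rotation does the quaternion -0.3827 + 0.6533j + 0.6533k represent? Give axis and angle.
axis = (0, √2/2, √2/2), θ = 5π/4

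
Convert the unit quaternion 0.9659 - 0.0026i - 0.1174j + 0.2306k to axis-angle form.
axis = (-0.01, -0.4537, 0.8911), θ = π/6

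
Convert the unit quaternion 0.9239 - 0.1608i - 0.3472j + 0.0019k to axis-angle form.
axis = (-0.4202, -0.9074, 0.005), θ = π/4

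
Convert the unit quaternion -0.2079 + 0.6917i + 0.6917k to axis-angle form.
axis = (√2/2, 0, √2/2), θ = 204°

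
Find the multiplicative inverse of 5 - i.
0.1923 + 0.0385i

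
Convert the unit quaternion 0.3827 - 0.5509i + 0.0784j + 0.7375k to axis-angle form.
axis = (-0.5963, 0.0849, 0.7983), θ = 3π/4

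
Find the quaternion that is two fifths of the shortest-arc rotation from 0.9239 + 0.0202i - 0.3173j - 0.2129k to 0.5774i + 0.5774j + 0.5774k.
0.6682 - 0.2797i - 0.5238j - 0.4483k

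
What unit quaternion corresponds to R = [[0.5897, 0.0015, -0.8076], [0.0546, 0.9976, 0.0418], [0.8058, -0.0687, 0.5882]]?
0.891 - 0.031i - 0.4527j + 0.0149k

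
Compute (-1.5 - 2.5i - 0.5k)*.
-1.5 + 2.5i + 0.5k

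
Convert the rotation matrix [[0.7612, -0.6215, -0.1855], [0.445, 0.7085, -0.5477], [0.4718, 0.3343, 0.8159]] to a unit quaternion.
0.9063 + 0.2433i - 0.1813j + 0.2942k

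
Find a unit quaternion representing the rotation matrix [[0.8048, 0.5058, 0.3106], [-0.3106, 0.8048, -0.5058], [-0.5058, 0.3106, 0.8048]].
0.9239 + 0.2209i + 0.2209j - 0.2209k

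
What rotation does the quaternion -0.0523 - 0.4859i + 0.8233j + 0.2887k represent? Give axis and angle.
axis = (-0.4866, 0.8244, 0.2891), θ = 186°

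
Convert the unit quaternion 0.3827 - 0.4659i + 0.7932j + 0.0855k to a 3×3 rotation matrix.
[[-0.273, -0.8045, 0.5274], [-0.6737, 0.5513, 0.4922], [-0.6868, -0.221, -0.6925]]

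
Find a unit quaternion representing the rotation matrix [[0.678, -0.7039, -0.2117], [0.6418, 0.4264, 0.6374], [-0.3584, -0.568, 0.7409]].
0.8434 - 0.3573i + 0.0435j + 0.3989k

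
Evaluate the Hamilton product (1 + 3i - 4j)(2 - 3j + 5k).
-10 - 14i - 26j - 4k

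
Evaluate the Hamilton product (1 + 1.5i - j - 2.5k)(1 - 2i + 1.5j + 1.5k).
9.25 + 1.75i + 3.25j - 0.75k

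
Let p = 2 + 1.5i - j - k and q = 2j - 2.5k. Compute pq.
-0.5 + 4.5i + 7.75j - 2k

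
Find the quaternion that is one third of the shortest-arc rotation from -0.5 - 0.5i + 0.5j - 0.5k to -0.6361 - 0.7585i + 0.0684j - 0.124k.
-0.5733 - 0.6168i + 0.3714j - 0.3912k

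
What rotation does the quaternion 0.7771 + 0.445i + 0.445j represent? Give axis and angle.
axis = (√2/2, √2/2, 0), θ = 78°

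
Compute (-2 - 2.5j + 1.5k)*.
-2 + 2.5j - 1.5k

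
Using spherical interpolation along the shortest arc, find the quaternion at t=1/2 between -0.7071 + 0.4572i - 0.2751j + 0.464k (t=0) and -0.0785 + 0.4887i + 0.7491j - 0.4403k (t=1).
-0.4179 - 0.0209i - 0.6809j + 0.6011k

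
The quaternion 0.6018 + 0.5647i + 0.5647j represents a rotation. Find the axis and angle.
axis = (√2/2, √2/2, 0), θ = 106°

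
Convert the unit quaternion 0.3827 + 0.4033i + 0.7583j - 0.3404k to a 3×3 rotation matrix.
[[-0.3818, 0.8722, 0.3058], [0.3511, 0.443, -0.8249], [-0.855, -0.2076, -0.4753]]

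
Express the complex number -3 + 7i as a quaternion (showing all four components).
-3 + 7i + 0j + 0k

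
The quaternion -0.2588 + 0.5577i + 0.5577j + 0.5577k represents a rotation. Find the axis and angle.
axis = (√3/3, √3/3, √3/3), θ = 7π/6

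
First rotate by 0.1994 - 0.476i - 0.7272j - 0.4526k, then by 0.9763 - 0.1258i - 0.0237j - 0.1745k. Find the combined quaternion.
0.0386 - 0.606i - 0.6886j - 0.3965k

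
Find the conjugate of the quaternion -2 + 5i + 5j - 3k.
-2 - 5i - 5j + 3k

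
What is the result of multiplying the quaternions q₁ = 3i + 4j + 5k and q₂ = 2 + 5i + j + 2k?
-29 + 9i + 27j - 7k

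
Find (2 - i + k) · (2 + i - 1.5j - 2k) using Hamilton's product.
7 + 1.5i - 4j - 0.5k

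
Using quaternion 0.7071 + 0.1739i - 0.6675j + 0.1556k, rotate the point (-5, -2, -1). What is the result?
(1.492, -1.268, -5.115)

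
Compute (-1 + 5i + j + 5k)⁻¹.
-0.0192 - 0.0962i - 0.0192j - 0.0962k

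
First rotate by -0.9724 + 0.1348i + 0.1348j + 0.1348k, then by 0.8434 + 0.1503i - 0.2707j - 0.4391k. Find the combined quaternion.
-0.7447 - 0.0098i + 0.2975j + 0.5974k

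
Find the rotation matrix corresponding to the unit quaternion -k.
[[-1, 0, 0], [0, -1, 0], [0, 0, 1]]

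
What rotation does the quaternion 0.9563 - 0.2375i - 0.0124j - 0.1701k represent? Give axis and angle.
axis = (-0.8123, -0.0424, -0.5818), θ = 34°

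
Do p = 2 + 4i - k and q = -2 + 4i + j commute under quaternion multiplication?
No: pq = -20 + i - 2j + 6k ≠ -20 - i + 6j - 2k = qp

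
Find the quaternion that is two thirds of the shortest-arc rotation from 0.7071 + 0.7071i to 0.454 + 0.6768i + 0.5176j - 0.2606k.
0.5657 + 0.7201i + 0.3589j - 0.1807k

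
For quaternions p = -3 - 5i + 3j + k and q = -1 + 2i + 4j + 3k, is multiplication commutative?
No: pq = -2 + 4i + 2j - 36k ≠ -2 - 6i - 32j + 16k = qp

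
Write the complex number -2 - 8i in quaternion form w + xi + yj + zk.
-2 - 8i + 0j + 0k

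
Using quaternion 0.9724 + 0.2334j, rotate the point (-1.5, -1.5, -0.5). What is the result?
(-1.564, -1.5, 0.235)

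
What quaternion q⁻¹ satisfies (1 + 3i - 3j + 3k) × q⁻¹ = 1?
0.0357 - 0.1071i + 0.1071j - 0.1071k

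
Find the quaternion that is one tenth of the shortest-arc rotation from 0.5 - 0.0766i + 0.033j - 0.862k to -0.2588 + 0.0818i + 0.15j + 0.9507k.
0.4778 - 0.0775i + 0.0145j - 0.8749k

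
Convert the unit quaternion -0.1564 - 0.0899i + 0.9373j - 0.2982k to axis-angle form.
axis = (-0.091, 0.949, -0.3019), θ = 198°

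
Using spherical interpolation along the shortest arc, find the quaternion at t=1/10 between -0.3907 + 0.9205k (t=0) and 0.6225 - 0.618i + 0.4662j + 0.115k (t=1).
-0.4687 + 0.0891i - 0.0672j + 0.8763k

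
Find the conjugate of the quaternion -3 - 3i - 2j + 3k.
-3 + 3i + 2j - 3k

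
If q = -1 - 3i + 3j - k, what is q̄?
-1 + 3i - 3j + k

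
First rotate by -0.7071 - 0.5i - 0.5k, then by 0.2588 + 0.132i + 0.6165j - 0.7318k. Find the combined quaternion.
-0.4829 - 0.531i - 0.004j + 0.6963k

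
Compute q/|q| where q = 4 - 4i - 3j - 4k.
0.5298 - 0.5298i - 0.3974j - 0.5298k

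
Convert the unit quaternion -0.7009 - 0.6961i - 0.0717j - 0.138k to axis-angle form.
axis = (-0.9759, -0.1005, -0.1935), θ = 269°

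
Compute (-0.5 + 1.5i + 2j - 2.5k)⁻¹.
-0.0392 - 0.1176i - 0.1569j + 0.1961k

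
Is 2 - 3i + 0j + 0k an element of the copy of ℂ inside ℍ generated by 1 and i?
Yes. The quaternion 2 - 3i has j- and k-coefficients y = z = 0, so it lies in the complex subalgebra spanned by 1 and i.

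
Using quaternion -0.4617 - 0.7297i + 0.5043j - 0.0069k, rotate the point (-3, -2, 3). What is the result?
(-1.356, 0.277, -4.482)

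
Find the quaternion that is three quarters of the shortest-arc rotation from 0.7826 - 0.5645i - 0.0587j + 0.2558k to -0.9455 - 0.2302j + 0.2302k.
0.9671 - 0.158i + 0.1657j - 0.1105k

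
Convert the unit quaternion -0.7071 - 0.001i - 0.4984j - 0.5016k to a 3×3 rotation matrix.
[[0, -0.7084, 0.7058], [0.7104, 0.4968, 0.4986], [-0.7038, 0.5014, 0.5032]]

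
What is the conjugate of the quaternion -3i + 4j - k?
3i - 4j + k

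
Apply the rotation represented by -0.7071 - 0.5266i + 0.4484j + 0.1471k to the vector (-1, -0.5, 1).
(-1.212, -0.134, -0.874)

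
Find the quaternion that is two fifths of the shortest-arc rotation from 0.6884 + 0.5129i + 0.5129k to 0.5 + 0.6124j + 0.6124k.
0.6696 + 0.3334i + 0.272j + 0.6054k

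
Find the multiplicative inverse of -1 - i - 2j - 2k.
-0.1 + 0.1i + 0.2j + 0.2k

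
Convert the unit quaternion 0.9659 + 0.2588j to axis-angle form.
axis = (0, 1, 0), θ = π/6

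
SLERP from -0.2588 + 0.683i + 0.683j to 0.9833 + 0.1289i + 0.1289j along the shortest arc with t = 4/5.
-0.9934 + 0.0812i + 0.0812j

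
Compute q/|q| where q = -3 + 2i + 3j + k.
-0.6255 + 0.417i + 0.6255j + 0.2085k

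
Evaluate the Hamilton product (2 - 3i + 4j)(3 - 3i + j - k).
-7 - 19i + 11j + 7k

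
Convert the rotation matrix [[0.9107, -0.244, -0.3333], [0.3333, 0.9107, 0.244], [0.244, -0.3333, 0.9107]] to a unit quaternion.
0.9659 - 0.1494i - 0.1494j + 0.1494k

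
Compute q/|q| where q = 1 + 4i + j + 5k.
0.1525 + 0.61i + 0.1525j + 0.7625k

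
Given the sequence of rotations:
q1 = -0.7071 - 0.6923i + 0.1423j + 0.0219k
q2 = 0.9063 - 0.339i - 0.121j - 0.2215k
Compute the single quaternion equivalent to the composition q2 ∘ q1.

q2 · q1 = -0.8535 - 0.3589i + 0.3753j + 0.0445k
-0.8535 - 0.3589i + 0.3753j + 0.0445k


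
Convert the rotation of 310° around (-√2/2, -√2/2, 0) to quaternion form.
-0.9063 - 0.2988i - 0.2988j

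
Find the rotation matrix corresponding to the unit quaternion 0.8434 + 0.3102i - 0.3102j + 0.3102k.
[[0.6151, -0.7157, -0.3308], [0.3308, 0.6151, -0.7157], [0.7157, 0.3308, 0.6151]]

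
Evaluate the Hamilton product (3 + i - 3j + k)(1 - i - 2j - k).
-1 + 3i - 9j - 7k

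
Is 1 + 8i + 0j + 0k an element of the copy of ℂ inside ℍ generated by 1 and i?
Yes. The quaternion 1 + 8i has j- and k-coefficients y = z = 0, so it lies in the complex subalgebra spanned by 1 and i.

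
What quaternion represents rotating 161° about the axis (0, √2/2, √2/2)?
0.165 + 0.6974j + 0.6974k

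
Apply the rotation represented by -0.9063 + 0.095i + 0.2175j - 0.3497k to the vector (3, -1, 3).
(1.193, 1.348, 3.97)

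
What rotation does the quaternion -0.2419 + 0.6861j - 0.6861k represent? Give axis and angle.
axis = (0, √2/2, -√2/2), θ = 208°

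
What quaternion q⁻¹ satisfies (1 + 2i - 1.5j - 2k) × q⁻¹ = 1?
0.0889 - 0.1778i + 0.1333j + 0.1778k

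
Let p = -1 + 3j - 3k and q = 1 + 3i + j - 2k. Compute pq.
-10 - 6i - 7j - 10k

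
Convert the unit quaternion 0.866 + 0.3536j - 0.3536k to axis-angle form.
axis = (0, √2/2, -√2/2), θ = π/3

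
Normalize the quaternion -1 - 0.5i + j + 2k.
-0.4 - 0.2i + 0.4j + 0.8k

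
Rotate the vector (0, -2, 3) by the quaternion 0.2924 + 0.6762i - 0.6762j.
(0.643, -1.357, -3.278)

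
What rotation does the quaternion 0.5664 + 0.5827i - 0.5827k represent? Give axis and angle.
axis = (√2/2, 0, -√2/2), θ = 111°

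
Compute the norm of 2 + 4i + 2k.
√24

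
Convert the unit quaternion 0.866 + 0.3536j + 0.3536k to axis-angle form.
axis = (0, √2/2, √2/2), θ = π/3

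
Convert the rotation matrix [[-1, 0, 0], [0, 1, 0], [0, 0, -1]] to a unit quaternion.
j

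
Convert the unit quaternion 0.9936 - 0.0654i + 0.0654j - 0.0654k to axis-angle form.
axis = (-√3/3, √3/3, -√3/3), θ = 13°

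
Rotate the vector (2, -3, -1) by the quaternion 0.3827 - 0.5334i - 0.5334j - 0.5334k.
(-3.369, -0.242, 1.61)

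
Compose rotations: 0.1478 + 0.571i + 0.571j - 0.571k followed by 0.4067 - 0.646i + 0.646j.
0.0601 - 0.2321i - 0.0412j - 0.97k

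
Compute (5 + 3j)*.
5 - 3j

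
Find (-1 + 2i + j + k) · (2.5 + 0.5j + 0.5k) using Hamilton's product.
-3.5 + 5i + j + 3k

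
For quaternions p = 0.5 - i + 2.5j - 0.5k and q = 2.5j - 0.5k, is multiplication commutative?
No: pq = -6.5 + 0.75j - 2.75k ≠ -6.5 + 1.75j + 2.25k = qp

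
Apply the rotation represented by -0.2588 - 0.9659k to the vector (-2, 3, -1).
(0.232, -3.598, -1)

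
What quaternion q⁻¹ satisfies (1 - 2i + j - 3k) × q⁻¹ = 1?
0.0667 + 0.1333i - 0.0667j + 0.2k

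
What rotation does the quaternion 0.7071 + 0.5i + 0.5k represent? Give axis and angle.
axis = (√2/2, 0, √2/2), θ = π/2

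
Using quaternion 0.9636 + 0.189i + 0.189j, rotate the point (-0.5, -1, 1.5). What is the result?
(0.011, -1.511, 1.104)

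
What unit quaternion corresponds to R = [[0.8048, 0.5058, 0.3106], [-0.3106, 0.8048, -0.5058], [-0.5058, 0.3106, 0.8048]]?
0.9239 + 0.2209i + 0.2209j - 0.2209k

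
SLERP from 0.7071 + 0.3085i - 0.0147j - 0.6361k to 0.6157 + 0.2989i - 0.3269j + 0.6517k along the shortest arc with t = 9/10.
0.7017 + 0.3356i - 0.32j + 0.5409k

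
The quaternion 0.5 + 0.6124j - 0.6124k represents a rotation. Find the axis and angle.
axis = (0, √2/2, -√2/2), θ = 2π/3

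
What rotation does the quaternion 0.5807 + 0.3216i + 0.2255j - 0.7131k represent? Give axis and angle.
axis = (0.395, 0.277, -0.8759), θ = 109°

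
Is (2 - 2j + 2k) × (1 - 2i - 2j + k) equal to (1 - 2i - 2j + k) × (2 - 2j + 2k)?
No: pq = -4 - 2i - 10j ≠ -4 - 6i - 2j + 8k = qp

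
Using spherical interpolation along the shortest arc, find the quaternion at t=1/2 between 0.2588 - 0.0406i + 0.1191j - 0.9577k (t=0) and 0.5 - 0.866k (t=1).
0.3834 - 0.0205i + 0.0602j - 0.9214k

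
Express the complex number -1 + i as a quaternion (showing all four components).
-1 + i + 0j + 0k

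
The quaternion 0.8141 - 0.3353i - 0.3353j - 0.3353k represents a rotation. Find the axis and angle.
axis = (-√3/3, -√3/3, -√3/3), θ = 71°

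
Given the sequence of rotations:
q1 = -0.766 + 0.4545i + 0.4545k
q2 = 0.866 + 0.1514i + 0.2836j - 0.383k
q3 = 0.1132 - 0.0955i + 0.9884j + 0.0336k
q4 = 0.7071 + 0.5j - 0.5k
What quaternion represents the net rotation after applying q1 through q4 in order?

q2 · q1 = -0.5581 + 0.4065i - 0.4601j + 0.5581k
q3 · q2 · q1 = 0.4117 + 0.6664i - 0.5368j - 0.3134k
q4 · q3 · q2 · q1 = 0.4028 + 0.0461i - 0.5069j - 0.7607k
0.4028 + 0.0461i - 0.5069j - 0.7607k


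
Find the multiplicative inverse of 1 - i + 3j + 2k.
0.0667 + 0.0667i - 0.2j - 0.1333k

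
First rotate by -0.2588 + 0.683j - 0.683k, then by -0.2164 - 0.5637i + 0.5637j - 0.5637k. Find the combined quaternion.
-0.714 + 0.1459i - 0.6787j - 0.0913k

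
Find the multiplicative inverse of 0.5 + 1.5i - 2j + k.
0.0667 - 0.2i + 0.2667j - 0.1333k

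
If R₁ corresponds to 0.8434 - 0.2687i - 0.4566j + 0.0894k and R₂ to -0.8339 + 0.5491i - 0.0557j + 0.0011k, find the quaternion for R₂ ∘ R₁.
-0.5813 + 0.6827i + 0.2844j - 0.3393k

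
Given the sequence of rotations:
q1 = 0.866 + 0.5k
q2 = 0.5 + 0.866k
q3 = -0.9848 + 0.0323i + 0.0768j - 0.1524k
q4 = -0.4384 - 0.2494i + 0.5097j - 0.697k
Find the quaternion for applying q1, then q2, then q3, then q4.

q2 · q1 = k
q3 · q2 · q1 = 0.1524 + 0.0768i - 0.0323j - 0.9848k
q4 · q3 · q2 · q1 = -0.7176 - 0.5961i - 0.2073j + 0.2944k
-0.7176 - 0.5961i - 0.2073j + 0.2944k


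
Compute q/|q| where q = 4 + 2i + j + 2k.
0.8 + 0.4i + 0.2j + 0.4k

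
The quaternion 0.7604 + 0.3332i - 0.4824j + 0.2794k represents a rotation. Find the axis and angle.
axis = (0.513, -0.7428, 0.4302), θ = 81°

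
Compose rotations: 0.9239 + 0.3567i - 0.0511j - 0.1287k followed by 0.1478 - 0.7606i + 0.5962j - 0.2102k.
0.4113 - 0.7375i + 0.3704j - 0.387k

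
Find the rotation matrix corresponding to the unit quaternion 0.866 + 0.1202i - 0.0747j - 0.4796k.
[[0.5288, 0.8127, -0.2447], [-0.8486, 0.5111, -0.1365], [0.0141, 0.2798, 0.9599]]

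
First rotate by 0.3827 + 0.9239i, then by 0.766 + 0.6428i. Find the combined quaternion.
-0.3007 + 0.9537i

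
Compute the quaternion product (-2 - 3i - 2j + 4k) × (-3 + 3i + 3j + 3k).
9 - 15i + 21j - 21k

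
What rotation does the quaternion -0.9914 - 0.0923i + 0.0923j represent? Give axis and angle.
axis = (-√2/2, √2/2, 0), θ = 345°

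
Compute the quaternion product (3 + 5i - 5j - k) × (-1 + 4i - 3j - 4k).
-42 + 24i + 12j - 6k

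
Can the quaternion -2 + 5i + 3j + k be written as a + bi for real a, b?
No. The quaternion -2 + 5i + 3j + k has j-coefficient y = 3 and k-coefficient z = 1, not both zero, so it does not lie in the complex subalgebra spanned by 1 and i.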